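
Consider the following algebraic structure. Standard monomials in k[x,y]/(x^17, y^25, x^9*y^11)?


k[x,y]/I, I = (x^17, y^25, x^9*y^11)
Rect: 17x25=425. Corner: (17-9)x(25-11)=112.
dim = 425-112 = 313


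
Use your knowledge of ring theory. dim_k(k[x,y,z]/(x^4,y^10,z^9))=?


Basis: x^iy^jz^k, i<4,j<10,k<9
4*10*9=360


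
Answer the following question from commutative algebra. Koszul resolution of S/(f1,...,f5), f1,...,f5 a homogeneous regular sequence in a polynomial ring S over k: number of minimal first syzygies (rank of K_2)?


Regular sequence => Koszul complex is the minimal free resolution.
Syz_1 minimally generated by Koszul relations f_i*e_j - f_j*e_i (i<j): mu(Syz_1) = beta_2 = C(m,2) = m(m-1)/2
m=5
5*4/2 = 10


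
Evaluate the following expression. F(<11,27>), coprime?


gcd(11,27)=1 => F=ab-a-b=11*27-11-27=297-38=259


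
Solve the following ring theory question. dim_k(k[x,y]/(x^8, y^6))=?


Basis: x^i*y^j, i<8, j<6
8*6=48


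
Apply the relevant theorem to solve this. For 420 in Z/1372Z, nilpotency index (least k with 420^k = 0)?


420^k mod 1372:
k=1: 420
k=2: 784
k=3: 0
First zero at k = 3


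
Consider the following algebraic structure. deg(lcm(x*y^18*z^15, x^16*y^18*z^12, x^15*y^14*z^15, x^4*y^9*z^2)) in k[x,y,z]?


lcm = componentwise max:
x: max(1,16,15,4)=16
y: max(18,18,14,9)=18
z: max(15,12,15,2)=15
Total=16+18+15=49


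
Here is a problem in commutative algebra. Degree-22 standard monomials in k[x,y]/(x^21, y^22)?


k[x,y], I = (x^21, y^22), d = 22
Need i < 21 and d-i < 22.
Range: 1 <= i <= 20.
H(22) = 20


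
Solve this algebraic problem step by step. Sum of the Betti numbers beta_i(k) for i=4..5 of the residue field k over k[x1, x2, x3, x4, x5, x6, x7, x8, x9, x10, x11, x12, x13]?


Koszul resolution: beta_i(k)=C(n,i), n=13
C(13,4)=715, C(13,5)=1287
Sum=2002


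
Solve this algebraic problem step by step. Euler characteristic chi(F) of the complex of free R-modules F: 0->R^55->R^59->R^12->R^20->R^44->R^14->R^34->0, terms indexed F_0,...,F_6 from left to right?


chi = sum (-1)^i * rank:
(-1)^0*55=55
(-1)^1*59=-59
(-1)^2*12=12
(-1)^3*20=-20
(-1)^4*44=44
(-1)^5*14=-14
(-1)^6*34=34
chi=52


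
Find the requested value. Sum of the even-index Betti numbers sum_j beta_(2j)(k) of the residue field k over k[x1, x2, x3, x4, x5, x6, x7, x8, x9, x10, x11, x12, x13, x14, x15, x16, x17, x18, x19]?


Koszul resolution: beta_i(k)=C(n,i), n=19
sum_even C(19,i) = 2^(n-1) = 2^18 = 262144


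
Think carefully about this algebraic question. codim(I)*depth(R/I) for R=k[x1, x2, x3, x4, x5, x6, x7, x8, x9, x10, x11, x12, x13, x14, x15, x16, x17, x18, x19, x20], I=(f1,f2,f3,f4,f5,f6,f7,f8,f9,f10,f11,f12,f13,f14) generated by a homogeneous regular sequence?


codim=14, depth=dim(R/I)=20-14=6
Product=14*6=84


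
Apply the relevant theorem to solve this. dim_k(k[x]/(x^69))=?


Basis: 1,x,...,x^68
dim=69


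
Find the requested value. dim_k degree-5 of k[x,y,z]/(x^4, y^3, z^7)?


Need i<4, j<3, k<7 with i+j+k=5.
For each i, j ranges over max(0,5-i-6)..min(2,5-i):
  i=0: j in [0,2] -> 3
  i=1: j in [0,2] -> 3
  i=2: j in [0,2] -> 3
  i=3: j in [0,2] -> 3
H(5) = 3+3+3+3 = 12


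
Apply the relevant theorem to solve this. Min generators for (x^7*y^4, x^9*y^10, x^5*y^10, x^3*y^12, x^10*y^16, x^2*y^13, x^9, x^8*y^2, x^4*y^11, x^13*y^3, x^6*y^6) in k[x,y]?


Remove redundant (divisible by others).
x^9*y^10 redundant.
x^13*y^3 redundant.
x^10*y^16 redundant.
Min: x^9, x^8*y^2, x^7*y^4, x^6*y^6, x^5*y^10, x^4*y^11, x^3*y^12, x^2*y^13
Count=8


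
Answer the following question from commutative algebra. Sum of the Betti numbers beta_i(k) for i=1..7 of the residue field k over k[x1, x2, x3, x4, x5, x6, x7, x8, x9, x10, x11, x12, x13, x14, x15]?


Koszul resolution: beta_i(k)=C(n,i), n=15
C(15,1)=15, C(15,2)=105, C(15,3)=455, C(15,4)=1365, C(15,5)=3003, C(15,6)=5005, C(15,7)=6435
Sum=16383


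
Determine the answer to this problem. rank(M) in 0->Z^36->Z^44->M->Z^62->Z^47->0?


Alt sum=0:
(-1)^0*36 + (-1)^1*44 + (-1)^2*? + (-1)^3*62 + (-1)^4*47=0
rank(M)=23


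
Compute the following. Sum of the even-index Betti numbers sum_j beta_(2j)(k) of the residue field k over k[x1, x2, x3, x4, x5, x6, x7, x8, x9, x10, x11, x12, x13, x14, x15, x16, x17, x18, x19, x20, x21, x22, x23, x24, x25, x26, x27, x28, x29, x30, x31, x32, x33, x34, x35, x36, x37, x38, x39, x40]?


Koszul resolution: beta_i(k)=C(n,i), n=40
sum_even C(40,i) = 2^(n-1) = 2^39 = 549755813888


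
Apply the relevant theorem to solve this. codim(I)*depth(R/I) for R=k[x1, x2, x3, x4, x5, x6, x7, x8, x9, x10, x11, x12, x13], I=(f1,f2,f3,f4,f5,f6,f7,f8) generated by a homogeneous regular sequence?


codim=8, depth=dim(R/I)=13-8=5
Product=8*5=40


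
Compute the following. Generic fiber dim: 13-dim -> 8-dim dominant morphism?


dim(fiber)=dim(X)-dim(Y)=13-8=5


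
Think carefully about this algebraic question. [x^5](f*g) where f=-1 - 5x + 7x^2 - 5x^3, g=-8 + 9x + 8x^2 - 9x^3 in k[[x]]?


[x^5] = sum a_i*b_j, i+j=5
  7*-9=-63
  -5*8=-40
Sum=-103


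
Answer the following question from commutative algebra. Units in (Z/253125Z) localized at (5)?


Local ring = Z/3125Z.
phi(3125) = 5^4*(5-1) = 2500


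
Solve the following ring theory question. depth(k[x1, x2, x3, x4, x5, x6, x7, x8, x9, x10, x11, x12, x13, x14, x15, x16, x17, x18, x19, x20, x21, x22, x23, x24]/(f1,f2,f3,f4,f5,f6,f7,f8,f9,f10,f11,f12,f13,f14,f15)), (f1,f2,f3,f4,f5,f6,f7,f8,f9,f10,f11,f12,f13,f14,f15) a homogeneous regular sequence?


depth(R)=24
depth(R/I)=24-15=9


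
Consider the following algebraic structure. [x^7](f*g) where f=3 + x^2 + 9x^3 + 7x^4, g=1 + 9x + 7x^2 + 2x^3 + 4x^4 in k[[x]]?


[x^7] = sum a_i*b_j, i+j=7
  9*4=36
  7*2=14
Sum=50


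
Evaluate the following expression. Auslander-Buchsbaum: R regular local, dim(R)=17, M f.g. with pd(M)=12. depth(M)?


pd+depth=depth(R)=17
depth=17-12=5


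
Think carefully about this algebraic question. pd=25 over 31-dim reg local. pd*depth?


pd+depth=31
depth=31-25=6
pd*depth=25*6=150


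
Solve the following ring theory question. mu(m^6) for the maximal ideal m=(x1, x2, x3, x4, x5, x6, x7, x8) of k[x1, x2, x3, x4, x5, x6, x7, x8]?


Graded Nakayama: mu(m^d) = dim_k (m^d/m^(d+1)) = #degree-6 monomials in 8 vars
C(n+d-1,d)=C(13,6)=1716


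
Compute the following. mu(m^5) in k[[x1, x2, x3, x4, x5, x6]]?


C(n+d-1,d)=C(10,5)=252


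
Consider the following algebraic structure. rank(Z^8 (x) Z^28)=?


rank(M(x)N) = rank(M)*rank(N)
8*28 = 224


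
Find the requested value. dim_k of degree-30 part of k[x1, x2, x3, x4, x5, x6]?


C(d+n-1,n-1)=C(35,5)=324632


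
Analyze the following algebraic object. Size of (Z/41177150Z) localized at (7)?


7-primary part: 41177150=7^7*50
Size=7^7=823543


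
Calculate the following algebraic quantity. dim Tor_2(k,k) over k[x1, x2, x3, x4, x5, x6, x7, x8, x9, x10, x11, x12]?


Koszul: C(n,i)=C(12,2)=66


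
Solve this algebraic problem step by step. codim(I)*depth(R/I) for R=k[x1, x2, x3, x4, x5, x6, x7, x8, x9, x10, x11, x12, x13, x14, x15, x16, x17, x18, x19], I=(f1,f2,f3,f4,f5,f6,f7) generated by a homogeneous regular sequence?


codim=7, depth=dim(R/I)=19-7=12
Product=7*12=84


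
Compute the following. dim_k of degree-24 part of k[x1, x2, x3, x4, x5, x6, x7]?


C(d+n-1,n-1)=C(30,6)=593775


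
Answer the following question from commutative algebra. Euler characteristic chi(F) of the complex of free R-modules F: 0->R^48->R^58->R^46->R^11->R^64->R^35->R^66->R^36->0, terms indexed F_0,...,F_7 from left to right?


chi = sum (-1)^i * rank:
(-1)^0*48=48
(-1)^1*58=-58
(-1)^2*46=46
(-1)^3*11=-11
(-1)^4*64=64
(-1)^5*35=-35
(-1)^6*66=66
(-1)^7*36=-36
chi=84


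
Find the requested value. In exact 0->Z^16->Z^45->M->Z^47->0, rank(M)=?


Alt sum=0:
(-1)^0*16 + (-1)^1*45 + (-1)^2*? + (-1)^3*47=0
rank(M)=76


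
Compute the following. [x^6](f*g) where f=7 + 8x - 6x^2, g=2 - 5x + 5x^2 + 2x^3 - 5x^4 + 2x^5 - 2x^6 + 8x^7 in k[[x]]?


[x^6] = sum a_i*b_j, i+j=6
  7*-2=-14
  8*2=16
  -6*-5=30
Sum=32


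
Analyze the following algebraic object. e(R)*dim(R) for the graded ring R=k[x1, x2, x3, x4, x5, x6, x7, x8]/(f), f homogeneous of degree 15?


e(R)=deg(f)=15, dim(R)=8-1=7
e*dim=15*7=105


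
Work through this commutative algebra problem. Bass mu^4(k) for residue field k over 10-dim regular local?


C(n,i)=C(10,4)=210


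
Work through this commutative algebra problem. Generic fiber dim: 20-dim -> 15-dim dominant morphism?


dim(fiber)=dim(X)-dim(Y)=20-15=5


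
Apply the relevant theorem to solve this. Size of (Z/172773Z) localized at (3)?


3-primary part: 172773=3^7*79
Size=3^7=2187


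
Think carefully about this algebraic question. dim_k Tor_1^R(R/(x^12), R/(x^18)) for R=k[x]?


Tor_1(R/I,R/J)=(I cap J)/IJ=(x^18)/(x^30)
dim=30-18=min(12,18)=12


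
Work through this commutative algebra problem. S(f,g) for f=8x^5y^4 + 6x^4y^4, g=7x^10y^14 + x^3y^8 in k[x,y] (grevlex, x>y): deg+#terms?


LT(f)=8x^5y^4, LT(g)=7x^10y^14
lcm(LM)=x^10y^14
S(f,g) (scaled by 56 to clear denominators) = 7x^5y^10*f - 8*g = 42x^9y^14 - 8x^3y^8
2 terms, deg 23.
23+2=25


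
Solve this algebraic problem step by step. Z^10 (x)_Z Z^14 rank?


rank(M(x)N) = rank(M)*rank(N)
10*14 = 140


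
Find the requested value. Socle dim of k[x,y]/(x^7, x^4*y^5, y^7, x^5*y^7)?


Socle = ann(m) = span of standard monomials u with x*u, y*u in I (staircase corners).
Redundant generators: x^5*y^7
Minimal generators: x^7, x^4*y^5, y^7
Corners: x^3y^6, x^6y^4
Socle dim=2


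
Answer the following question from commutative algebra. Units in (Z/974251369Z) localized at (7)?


Local ring = Z/5764801Z.
phi(5764801) = 7^7*(7-1) = 4941258


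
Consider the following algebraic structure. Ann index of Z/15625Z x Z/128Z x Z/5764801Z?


Exponent = lcm of the cyclic orders; pairwise coprime => product.
5^6*2^7*7^8=15625*128*5764801=11529602000000


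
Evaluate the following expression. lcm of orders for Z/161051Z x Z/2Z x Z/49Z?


Exponent = lcm of the cyclic orders; pairwise coprime => product.
11^5*2^1*7^2=161051*2*49=15782998


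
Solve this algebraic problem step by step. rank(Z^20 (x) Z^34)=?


rank(M(x)N) = rank(M)*rank(N)
20*34 = 680


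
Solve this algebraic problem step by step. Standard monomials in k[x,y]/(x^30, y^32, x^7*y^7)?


k[x,y]/I, I = (x^30, y^32, x^7*y^7)
Rect: 30x32=960. Corner: (30-7)x(32-7)=575.
dim = 960-575 = 385


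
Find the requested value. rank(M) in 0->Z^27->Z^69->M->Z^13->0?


Alt sum=0:
(-1)^0*27 + (-1)^1*69 + (-1)^2*? + (-1)^3*13=0
rank(M)=55


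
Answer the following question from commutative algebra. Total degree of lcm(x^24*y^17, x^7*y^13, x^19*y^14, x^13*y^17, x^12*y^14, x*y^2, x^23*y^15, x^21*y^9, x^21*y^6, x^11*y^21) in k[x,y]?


lcm = componentwise max:
x: max(24,7,19,13,12,1,23,21,21,11)=24
y: max(17,13,14,17,14,2,15,9,6,21)=21
Total=24+21=45


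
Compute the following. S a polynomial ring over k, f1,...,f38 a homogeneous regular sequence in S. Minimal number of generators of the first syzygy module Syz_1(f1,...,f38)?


Regular sequence => Koszul complex is the minimal free resolution.
Syz_1 minimally generated by Koszul relations f_i*e_j - f_j*e_i (i<j): mu(Syz_1) = beta_2 = C(m,2) = m(m-1)/2
m=38
38*37/2 = 703


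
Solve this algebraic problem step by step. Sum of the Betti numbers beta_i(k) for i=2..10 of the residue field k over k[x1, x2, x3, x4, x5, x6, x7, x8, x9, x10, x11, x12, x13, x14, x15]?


Koszul resolution: beta_i(k)=C(n,i), n=15
C(15,2)=105, C(15,3)=455, C(15,4)=1365, C(15,5)=3003, C(15,6)=5005, C(15,7)=6435, C(15,8)=6435, C(15,9)=5005, C(15,10)=3003
Sum=30811


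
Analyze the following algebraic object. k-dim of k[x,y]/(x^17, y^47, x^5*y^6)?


k[x,y]/I, I = (x^17, y^47, x^5*y^6)
Rect: 17x47=799. Corner: (17-5)x(47-6)=492.
dim = 799-492 = 307


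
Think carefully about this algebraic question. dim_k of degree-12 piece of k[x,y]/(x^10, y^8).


k[x,y], I = (x^10, y^8), d = 12
Need i < 10 and d-i < 8.
Range: 5 <= i <= 9.
H(12) = 5


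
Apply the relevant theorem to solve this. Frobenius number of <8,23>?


gcd(8,23)=1 => F=ab-a-b=8*23-8-23=184-31=153


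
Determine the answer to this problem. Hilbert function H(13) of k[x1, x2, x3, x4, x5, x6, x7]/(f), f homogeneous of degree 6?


C(19,6)-C(13,6)=27132-1716=25416


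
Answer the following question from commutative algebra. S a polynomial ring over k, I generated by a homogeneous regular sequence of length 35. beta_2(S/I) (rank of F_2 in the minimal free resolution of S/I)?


Regular sequence => Koszul complex is the minimal free resolution.
Syz_1 minimally generated by Koszul relations f_i*e_j - f_j*e_i (i<j): mu(Syz_1) = beta_2 = C(m,2) = m(m-1)/2
m=35
35*34/2 = 595


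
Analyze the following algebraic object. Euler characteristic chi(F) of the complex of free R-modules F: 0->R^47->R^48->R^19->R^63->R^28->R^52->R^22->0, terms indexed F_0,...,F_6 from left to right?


chi = sum (-1)^i * rank:
(-1)^0*47=47
(-1)^1*48=-48
(-1)^2*19=19
(-1)^3*63=-63
(-1)^4*28=28
(-1)^5*52=-52
(-1)^6*22=22
chi=-47


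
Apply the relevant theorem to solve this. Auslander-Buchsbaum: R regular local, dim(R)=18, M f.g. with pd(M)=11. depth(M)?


pd+depth=depth(R)=18
depth=18-11=7


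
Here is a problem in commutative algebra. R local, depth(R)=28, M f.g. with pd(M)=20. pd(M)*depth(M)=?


pd+depth=28
depth=28-20=8
pd*depth=20*8=160


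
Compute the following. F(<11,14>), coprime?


gcd(11,14)=1 => F=ab-a-b=11*14-11-14=154-25=129


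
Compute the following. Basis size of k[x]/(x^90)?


Basis: 1,x,...,x^89
dim=90


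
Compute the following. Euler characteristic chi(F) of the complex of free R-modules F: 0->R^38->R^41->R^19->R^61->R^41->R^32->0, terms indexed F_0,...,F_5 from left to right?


chi = sum (-1)^i * rank:
(-1)^0*38=38
(-1)^1*41=-41
(-1)^2*19=19
(-1)^3*61=-61
(-1)^4*41=41
(-1)^5*32=-32
chi=-36


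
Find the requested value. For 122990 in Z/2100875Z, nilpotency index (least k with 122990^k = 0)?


122990^k mod 2100875:
k=1: 122990
k=2: 240100
k=3: 0
First zero at k = 3


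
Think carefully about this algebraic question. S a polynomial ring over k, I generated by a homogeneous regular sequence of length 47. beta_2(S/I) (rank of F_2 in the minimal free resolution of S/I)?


Regular sequence => Koszul complex is the minimal free resolution.
Syz_1 minimally generated by Koszul relations f_i*e_j - f_j*e_i (i<j): mu(Syz_1) = beta_2 = C(m,2) = m(m-1)/2
m=47
47*46/2 = 1081


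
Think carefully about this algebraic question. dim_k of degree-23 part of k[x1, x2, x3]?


C(d+n-1,n-1)=C(25,2)=300


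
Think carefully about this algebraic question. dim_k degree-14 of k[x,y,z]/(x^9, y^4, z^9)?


Need i<9, j<4, k<9 with i+j+k=14.
For each i, j ranges over max(0,14-i-8)..min(3,14-i):
  i=0: j in [6,3] -> 0
  i=1: j in [5,3] -> 0
  i=2: j in [4,3] -> 0
  i=3: j in [3,3] -> 1
  i=4: j in [2,3] -> 2
  i=5: j in [1,3] -> 3
  i=6: j in [0,3] -> 4
  i=7: j in [0,3] -> 4
  i=8: j in [0,3] -> 4
H(14) = 0+0+0+1+2+3+4+4+4 = 18


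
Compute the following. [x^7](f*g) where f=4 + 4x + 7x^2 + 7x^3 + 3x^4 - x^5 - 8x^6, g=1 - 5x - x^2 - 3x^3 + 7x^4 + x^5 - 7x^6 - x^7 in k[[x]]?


[x^7] = sum a_i*b_j, i+j=7
  4*-1=-4
  4*-7=-28
  7*1=7
  7*7=49
  3*-3=-9
  -1*-1=1
  -8*-5=40
Sum=56


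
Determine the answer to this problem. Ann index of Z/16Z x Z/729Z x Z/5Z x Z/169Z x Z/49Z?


Exponent = lcm of the cyclic orders; pairwise coprime => product.
2^4*3^6*5^1*13^2*7^2=16*729*5*169*49=482947920


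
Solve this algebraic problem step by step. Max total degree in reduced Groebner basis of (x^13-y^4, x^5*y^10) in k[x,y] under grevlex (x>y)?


LT(f1)=x^13, LT(f2)=x^5y^10, lcm=x^13y^10
S(f1,f2) = y^10*f1 - x^8*f2 = -y^14
Reduced GB = {f1, f2, y^14}; degrees 13, 15, 14
Max = 15


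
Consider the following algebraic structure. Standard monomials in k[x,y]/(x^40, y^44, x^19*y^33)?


k[x,y]/I, I = (x^40, y^44, x^19*y^33)
Rect: 40x44=1760. Corner: (40-19)x(44-33)=231.
dim = 1760-231 = 1529


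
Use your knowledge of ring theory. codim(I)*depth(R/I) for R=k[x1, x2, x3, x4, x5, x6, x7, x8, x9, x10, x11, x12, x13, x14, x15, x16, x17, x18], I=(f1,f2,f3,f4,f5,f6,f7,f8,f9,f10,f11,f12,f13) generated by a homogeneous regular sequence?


codim=13, depth=dim(R/I)=18-13=5
Product=13*5=65


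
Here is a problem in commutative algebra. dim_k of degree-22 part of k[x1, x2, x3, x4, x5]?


C(d+n-1,n-1)=C(26,4)=14950


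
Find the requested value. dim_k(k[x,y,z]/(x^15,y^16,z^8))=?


Basis: x^iy^jz^k, i<15,j<16,k<8
15*16*8=1920


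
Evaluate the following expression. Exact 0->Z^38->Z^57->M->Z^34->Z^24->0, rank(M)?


Alt sum=0:
(-1)^0*38 + (-1)^1*57 + (-1)^2*? + (-1)^3*34 + (-1)^4*24=0
rank(M)=29


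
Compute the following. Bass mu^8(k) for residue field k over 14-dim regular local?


C(n,i)=C(14,8)=3003


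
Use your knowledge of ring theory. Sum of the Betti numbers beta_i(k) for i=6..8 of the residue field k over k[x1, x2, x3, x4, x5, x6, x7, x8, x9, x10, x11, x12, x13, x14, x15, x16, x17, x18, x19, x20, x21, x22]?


Koszul resolution: beta_i(k)=C(n,i), n=22
C(22,6)=74613, C(22,7)=170544, C(22,8)=319770
Sum=564927


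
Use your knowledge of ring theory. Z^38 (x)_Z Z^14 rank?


rank(M(x)N) = rank(M)*rank(N)
38*14 = 532


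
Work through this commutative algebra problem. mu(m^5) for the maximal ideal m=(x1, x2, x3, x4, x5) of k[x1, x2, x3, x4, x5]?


Graded Nakayama: mu(m^d) = dim_k (m^d/m^(d+1)) = #degree-5 monomials in 5 vars
C(n+d-1,d)=C(9,5)=126


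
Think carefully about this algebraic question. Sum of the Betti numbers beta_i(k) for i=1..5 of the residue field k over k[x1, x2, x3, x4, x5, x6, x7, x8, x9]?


Koszul resolution: beta_i(k)=C(n,i), n=9
C(9,1)=9, C(9,2)=36, C(9,3)=84, C(9,4)=126, C(9,5)=126
Sum=381


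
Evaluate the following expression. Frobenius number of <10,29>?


gcd(10,29)=1 => F=ab-a-b=10*29-10-29=290-39=251


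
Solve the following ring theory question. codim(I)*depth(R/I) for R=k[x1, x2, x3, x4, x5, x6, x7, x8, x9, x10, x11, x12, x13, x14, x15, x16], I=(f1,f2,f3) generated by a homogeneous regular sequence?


codim=3, depth=dim(R/I)=16-3=13
Product=3*13=39


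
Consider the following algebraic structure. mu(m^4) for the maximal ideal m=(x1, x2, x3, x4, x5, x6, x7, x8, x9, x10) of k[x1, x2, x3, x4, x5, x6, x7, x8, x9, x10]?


Graded Nakayama: mu(m^d) = dim_k (m^d/m^(d+1)) = #degree-4 monomials in 10 vars
C(n+d-1,d)=C(13,4)=715


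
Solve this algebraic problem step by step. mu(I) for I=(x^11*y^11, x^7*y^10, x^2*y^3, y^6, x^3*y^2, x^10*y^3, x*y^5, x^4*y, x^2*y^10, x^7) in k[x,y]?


Remove redundant (divisible by others).
x^2*y^10 redundant.
x^10*y^3 redundant.
x^7*y^10 redundant.
x^11*y^11 redundant.
Min: x^7, x^4*y, x^3*y^2, x^2*y^3, x*y^5, y^6
Count=6


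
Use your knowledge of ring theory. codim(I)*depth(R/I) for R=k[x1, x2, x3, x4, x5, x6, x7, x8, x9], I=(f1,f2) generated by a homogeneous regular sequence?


codim=2, depth=dim(R/I)=9-2=7
Product=2*7=14


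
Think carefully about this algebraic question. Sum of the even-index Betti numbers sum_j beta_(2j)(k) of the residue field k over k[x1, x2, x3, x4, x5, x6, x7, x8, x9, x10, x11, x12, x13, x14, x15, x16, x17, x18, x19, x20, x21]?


Koszul resolution: beta_i(k)=C(n,i), n=21
sum_even C(21,i) = 2^(n-1) = 2^20 = 1048576


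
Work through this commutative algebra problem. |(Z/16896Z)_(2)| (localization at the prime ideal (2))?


2-primary part: 16896=2^9*33
Size=2^9=512


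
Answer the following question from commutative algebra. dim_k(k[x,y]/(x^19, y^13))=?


Basis: x^i*y^j, i<19, j<13
19*13=247


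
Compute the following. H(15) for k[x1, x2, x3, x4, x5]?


C(d+n-1,n-1)=C(19,4)=3876


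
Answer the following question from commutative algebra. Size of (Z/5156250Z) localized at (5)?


5-primary part: 5156250=5^7*66
Size=5^7=78125


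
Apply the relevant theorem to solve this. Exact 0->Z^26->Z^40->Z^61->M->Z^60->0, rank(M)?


Alt sum=0:
(-1)^0*26 + (-1)^1*40 + (-1)^2*61 + (-1)^3*? + (-1)^4*60=0
rank(M)=107


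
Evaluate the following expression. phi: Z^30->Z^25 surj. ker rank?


rank(ker) = 30-25 = 5


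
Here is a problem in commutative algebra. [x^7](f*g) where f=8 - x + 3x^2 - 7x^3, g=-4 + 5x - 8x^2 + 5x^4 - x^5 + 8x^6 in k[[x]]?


[x^7] = sum a_i*b_j, i+j=7
  -1*8=-8
  3*-1=-3
  -7*5=-35
Sum=-46


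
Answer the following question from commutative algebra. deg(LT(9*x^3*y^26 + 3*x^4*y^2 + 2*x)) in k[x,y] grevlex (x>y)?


LT: 9*x^3*y^26
deg_x=3, deg_y=26
Total=3+26=29


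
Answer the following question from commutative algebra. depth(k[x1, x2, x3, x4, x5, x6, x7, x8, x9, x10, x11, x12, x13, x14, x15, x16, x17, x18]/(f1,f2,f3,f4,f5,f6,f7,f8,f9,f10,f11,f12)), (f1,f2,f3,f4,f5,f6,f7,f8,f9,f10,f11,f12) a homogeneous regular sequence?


depth(R)=18
depth(R/I)=18-12=6


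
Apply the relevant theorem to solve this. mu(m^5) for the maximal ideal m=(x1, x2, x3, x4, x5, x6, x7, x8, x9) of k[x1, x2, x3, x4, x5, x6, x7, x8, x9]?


Graded Nakayama: mu(m^d) = dim_k (m^d/m^(d+1)) = #degree-5 monomials in 9 vars
C(n+d-1,d)=C(13,5)=1287


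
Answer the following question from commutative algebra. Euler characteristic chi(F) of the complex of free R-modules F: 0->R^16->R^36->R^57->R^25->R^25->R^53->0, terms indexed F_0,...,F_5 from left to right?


chi = sum (-1)^i * rank:
(-1)^0*16=16
(-1)^1*36=-36
(-1)^2*57=57
(-1)^3*25=-25
(-1)^4*25=25
(-1)^5*53=-53
chi=-16


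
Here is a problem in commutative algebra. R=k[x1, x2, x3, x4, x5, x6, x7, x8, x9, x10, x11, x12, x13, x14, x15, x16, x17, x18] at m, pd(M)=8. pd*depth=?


pd+depth=18
depth=18-8=10
pd*depth=8*10=80


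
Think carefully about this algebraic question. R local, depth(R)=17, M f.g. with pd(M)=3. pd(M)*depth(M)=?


pd+depth=17
depth=17-3=14
pd*depth=3*14=42


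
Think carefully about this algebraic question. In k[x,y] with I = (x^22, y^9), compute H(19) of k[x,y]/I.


k[x,y], I = (x^22, y^9), d = 19
Need i < 22 and d-i < 9.
Range: 11 <= i <= 19.
H(19) = 9


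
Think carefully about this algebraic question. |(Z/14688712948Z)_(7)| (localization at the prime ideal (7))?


7-primary part: 14688712948=7^10*52
Size=7^10=282475249


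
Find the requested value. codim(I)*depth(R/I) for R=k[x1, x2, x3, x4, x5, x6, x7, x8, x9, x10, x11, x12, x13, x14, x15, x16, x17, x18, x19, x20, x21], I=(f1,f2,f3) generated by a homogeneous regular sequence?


codim=3, depth=dim(R/I)=21-3=18
Product=3*18=54


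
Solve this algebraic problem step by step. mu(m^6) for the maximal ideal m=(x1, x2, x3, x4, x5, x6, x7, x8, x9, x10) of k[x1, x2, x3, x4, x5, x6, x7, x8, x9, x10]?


Graded Nakayama: mu(m^d) = dim_k (m^d/m^(d+1)) = #degree-6 monomials in 10 vars
C(n+d-1,d)=C(15,6)=5005


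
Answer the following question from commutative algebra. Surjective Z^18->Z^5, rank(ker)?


rank(ker) = 18-5 = 13


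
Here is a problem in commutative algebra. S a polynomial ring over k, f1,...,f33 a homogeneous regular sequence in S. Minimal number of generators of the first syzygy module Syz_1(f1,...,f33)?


Regular sequence => Koszul complex is the minimal free resolution.
Syz_1 minimally generated by Koszul relations f_i*e_j - f_j*e_i (i<j): mu(Syz_1) = beta_2 = C(m,2) = m(m-1)/2
m=33
33*32/2 = 528


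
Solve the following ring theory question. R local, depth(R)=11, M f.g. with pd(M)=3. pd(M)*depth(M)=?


pd+depth=11
depth=11-3=8
pd*depth=3*8=24


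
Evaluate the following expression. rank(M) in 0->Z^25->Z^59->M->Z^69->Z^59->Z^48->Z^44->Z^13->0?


Alt sum=0:
(-1)^0*25 + (-1)^1*59 + (-1)^2*? + (-1)^3*69 + (-1)^4*59 + (-1)^5*48 + (-1)^6*44 + (-1)^7*13=0
rank(M)=61


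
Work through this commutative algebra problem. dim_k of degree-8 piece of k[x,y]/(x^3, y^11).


k[x,y], I = (x^3, y^11), d = 8
Need i < 3 and d-i < 11.
Range: 0 <= i <= 2.
H(8) = 3


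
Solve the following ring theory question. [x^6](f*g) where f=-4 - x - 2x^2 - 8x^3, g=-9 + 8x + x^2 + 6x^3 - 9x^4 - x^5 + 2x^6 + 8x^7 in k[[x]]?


[x^6] = sum a_i*b_j, i+j=6
  -4*2=-8
  -1*-1=1
  -2*-9=18
  -8*6=-48
Sum=-37


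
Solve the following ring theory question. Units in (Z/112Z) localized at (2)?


Local ring = Z/16Z.
phi(16) = 2^3*(2-1) = 8


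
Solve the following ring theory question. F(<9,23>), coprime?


gcd(9,23)=1 => F=ab-a-b=9*23-9-23=207-32=175


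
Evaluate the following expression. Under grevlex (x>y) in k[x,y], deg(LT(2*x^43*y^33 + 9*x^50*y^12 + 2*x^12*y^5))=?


LT: 2*x^43*y^33
deg_x=43, deg_y=33
Total=43+33=76


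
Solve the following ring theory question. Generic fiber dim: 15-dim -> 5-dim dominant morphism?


dim(fiber)=dim(X)-dim(Y)=15-5=10


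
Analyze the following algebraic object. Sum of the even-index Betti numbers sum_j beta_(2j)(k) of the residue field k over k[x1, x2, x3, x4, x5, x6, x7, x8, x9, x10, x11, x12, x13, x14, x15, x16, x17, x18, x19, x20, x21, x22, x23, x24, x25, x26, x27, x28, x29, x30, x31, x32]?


Koszul resolution: beta_i(k)=C(n,i), n=32
sum_even C(32,i) = 2^(n-1) = 2^31 = 2147483648


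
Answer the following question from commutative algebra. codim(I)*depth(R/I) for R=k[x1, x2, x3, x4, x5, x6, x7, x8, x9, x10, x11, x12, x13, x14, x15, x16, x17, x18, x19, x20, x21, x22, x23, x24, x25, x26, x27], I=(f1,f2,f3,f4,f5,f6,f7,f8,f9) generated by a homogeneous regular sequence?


codim=9, depth=dim(R/I)=27-9=18
Product=9*18=162


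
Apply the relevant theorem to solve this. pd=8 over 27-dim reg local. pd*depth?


pd+depth=27
depth=27-8=19
pd*depth=8*19=152


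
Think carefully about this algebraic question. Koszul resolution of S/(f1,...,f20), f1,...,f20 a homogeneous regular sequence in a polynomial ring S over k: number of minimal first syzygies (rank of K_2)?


Regular sequence => Koszul complex is the minimal free resolution.
Syz_1 minimally generated by Koszul relations f_i*e_j - f_j*e_i (i<j): mu(Syz_1) = beta_2 = C(m,2) = m(m-1)/2
m=20
20*19/2 = 190


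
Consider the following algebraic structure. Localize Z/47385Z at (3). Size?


3-primary part: 47385=3^6*65
Size=3^6=729


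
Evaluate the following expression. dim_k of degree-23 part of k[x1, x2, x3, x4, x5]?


C(d+n-1,n-1)=C(27,4)=17550


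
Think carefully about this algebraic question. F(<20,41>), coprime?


gcd(20,41)=1 => F=ab-a-b=20*41-20-41=820-61=759


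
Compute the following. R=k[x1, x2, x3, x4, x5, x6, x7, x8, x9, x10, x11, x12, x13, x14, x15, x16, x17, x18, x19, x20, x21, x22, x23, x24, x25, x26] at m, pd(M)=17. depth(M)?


pd+depth=depth(R)=26
depth=26-17=9


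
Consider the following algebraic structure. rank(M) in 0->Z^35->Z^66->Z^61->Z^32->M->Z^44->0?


Alt sum=0:
(-1)^0*35 + (-1)^1*66 + (-1)^2*61 + (-1)^3*32 + (-1)^4*? + (-1)^5*44=0
rank(M)=46


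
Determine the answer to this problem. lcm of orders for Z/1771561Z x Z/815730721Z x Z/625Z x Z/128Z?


Exponent = lcm of the cyclic orders; pairwise coprime => product.
11^6*13^8*5^4*2^7=1771561*815730721*625*128=115609338546038480000


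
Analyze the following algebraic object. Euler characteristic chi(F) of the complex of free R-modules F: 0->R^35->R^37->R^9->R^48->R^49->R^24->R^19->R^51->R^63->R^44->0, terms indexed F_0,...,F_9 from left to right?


chi = sum (-1)^i * rank:
(-1)^0*35=35
(-1)^1*37=-37
(-1)^2*9=9
(-1)^3*48=-48
(-1)^4*49=49
(-1)^5*24=-24
(-1)^6*19=19
(-1)^7*51=-51
(-1)^8*63=63
(-1)^9*44=-44
chi=-29


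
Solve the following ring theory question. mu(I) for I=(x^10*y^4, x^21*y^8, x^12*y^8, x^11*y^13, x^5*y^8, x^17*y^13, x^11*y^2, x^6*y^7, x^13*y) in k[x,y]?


Remove redundant (divisible by others).
x^11*y^13 redundant.
x^21*y^8 redundant.
x^12*y^8 redundant.
x^17*y^13 redundant.
Min: x^13*y, x^11*y^2, x^10*y^4, x^6*y^7, x^5*y^8
Count=5


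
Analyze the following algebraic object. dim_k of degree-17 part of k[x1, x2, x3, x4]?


C(d+n-1,n-1)=C(20,3)=1140


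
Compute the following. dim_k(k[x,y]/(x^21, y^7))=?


Basis: x^i*y^j, i<21, j<7
21*7=147


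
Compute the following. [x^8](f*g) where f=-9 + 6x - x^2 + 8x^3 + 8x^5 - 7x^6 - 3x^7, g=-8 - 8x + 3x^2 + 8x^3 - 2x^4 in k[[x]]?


[x^8] = sum a_i*b_j, i+j=8
  8*8=64
  -7*3=-21
  -3*-8=24
Sum=67


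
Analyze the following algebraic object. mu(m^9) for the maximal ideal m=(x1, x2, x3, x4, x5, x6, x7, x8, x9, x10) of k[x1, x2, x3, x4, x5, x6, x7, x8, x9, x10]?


Graded Nakayama: mu(m^d) = dim_k (m^d/m^(d+1)) = #degree-9 monomials in 10 vars
C(n+d-1,d)=C(18,9)=48620


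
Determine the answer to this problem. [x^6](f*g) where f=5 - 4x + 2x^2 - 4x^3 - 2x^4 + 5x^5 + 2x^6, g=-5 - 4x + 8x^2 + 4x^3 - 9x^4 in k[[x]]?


[x^6] = sum a_i*b_j, i+j=6
  2*-9=-18
  -4*4=-16
  -2*8=-16
  5*-4=-20
  2*-5=-10
Sum=-80


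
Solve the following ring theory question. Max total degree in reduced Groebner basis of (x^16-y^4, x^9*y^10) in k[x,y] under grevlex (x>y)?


LT(f1)=x^16, LT(f2)=x^9y^10, lcm=x^16y^10
S(f1,f2) = y^10*f1 - x^7*f2 = -y^14
Reduced GB = {f1, f2, y^14}; degrees 16, 19, 14
Max = 19


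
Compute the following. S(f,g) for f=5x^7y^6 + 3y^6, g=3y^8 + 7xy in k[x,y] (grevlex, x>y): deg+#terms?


LT(f)=5x^7y^6, LT(g)=3y^8
lcm(LM)=x^7y^8
S(f,g) (scaled by 15 to clear denominators) = 3y^2*f - 5x^7*g = -35x^8y + 9y^8
2 terms, deg 9.
9+2=11


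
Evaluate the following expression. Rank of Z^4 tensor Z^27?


rank(M(x)N) = rank(M)*rank(N)
4*27 = 108


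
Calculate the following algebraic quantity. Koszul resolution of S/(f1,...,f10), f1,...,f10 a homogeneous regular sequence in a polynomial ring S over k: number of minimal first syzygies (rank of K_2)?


Regular sequence => Koszul complex is the minimal free resolution.
Syz_1 minimally generated by Koszul relations f_i*e_j - f_j*e_i (i<j): mu(Syz_1) = beta_2 = C(m,2) = m(m-1)/2
m=10
10*9/2 = 45


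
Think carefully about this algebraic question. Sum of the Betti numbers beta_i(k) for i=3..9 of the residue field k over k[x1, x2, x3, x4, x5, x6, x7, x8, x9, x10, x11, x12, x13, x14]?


Koszul resolution: beta_i(k)=C(n,i), n=14
C(14,3)=364, C(14,4)=1001, C(14,5)=2002, C(14,6)=3003, C(14,7)=3432, C(14,8)=3003, C(14,9)=2002
Sum=14807


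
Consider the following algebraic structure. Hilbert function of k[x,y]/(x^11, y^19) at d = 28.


k[x,y], I = (x^11, y^19), d = 28
Need i < 11 and d-i < 19.
Range: 10 <= i <= 10.
H(28) = 1


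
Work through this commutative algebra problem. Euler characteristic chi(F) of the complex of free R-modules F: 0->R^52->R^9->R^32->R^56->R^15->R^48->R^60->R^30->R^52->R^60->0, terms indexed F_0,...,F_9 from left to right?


chi = sum (-1)^i * rank:
(-1)^0*52=52
(-1)^1*9=-9
(-1)^2*32=32
(-1)^3*56=-56
(-1)^4*15=15
(-1)^5*48=-48
(-1)^6*60=60
(-1)^7*30=-30
(-1)^8*52=52
(-1)^9*60=-60
chi=8


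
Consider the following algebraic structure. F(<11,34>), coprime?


gcd(11,34)=1 => F=ab-a-b=11*34-11-34=374-45=329


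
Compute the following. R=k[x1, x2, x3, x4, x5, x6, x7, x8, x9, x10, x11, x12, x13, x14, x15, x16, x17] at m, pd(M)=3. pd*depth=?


pd+depth=17
depth=17-3=14
pd*depth=3*14=42


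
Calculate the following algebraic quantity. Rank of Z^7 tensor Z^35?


rank(M(x)N) = rank(M)*rank(N)
7*35 = 245


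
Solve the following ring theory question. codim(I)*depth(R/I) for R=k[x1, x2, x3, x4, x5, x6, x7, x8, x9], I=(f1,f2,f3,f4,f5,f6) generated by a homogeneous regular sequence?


codim=6, depth=dim(R/I)=9-6=3
Product=6*3=18


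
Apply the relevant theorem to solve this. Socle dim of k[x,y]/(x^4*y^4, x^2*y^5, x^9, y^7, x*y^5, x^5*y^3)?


Socle = ann(m) = span of standard monomials u with x*u, y*u in I (staircase corners).
Redundant generators: x^2*y^5
Minimal generators: x^9, x^5*y^3, x^4*y^4, x*y^5, y^7
Corners: y^6, x^3y^4, x^4y^3, x^8y^2
Socle dim=4


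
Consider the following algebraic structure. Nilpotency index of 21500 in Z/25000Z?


21500^k mod 25000:
k=1: 21500
k=2: 0
First zero at k = 2


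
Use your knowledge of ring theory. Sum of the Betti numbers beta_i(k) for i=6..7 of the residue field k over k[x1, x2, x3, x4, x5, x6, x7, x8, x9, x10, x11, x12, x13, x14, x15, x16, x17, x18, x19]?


Koszul resolution: beta_i(k)=C(n,i), n=19
C(19,6)=27132, C(19,7)=50388
Sum=77520


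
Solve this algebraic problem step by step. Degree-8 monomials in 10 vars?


C(d+n-1,n-1)=C(17,9)=24310


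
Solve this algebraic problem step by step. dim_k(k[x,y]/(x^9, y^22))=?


Basis: x^i*y^j, i<9, j<22
9*22=198


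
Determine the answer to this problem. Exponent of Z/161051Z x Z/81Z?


Exponent = lcm of the cyclic orders; pairwise coprime => product.
11^5*3^4=161051*81=13045131


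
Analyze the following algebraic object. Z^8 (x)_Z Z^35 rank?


rank(M(x)N) = rank(M)*rank(N)
8*35 = 280


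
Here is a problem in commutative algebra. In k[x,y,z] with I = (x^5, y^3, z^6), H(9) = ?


Need i<5, j<3, k<6 with i+j+k=9.
For each i, j ranges over max(0,9-i-5)..min(2,9-i):
  i=0: j in [4,2] -> 0
  i=1: j in [3,2] -> 0
  i=2: j in [2,2] -> 1
  i=3: j in [1,2] -> 2
  i=4: j in [0,2] -> 3
H(9) = 0+0+1+2+3 = 6


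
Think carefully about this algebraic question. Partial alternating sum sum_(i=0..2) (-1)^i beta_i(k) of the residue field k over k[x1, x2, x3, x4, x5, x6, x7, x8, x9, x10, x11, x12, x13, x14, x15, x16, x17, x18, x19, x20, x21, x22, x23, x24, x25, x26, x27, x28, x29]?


Koszul resolution: beta_i(k)=C(n,i), n=29
sum_(i=0..p) (-1)^i C(n,i) = (-1)^p C(n-1,p)
(-1)^2*C(28,2) = (-1)^2*378 = 378


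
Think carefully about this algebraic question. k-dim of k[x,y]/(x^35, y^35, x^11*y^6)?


k[x,y]/I, I = (x^35, y^35, x^11*y^6)
Rect: 35x35=1225. Corner: (35-11)x(35-6)=696.
dim = 1225-696 = 529


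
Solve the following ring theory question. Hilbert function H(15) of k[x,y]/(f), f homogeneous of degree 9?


H(t)=d for t>=d-1.
d=9, t=15
H(15)=9


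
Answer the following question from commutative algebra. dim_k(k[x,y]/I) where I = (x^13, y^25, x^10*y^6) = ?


k[x,y]/I, I = (x^13, y^25, x^10*y^6)
Rect: 13x25=325. Corner: (13-10)x(25-6)=57.
dim = 325-57 = 268


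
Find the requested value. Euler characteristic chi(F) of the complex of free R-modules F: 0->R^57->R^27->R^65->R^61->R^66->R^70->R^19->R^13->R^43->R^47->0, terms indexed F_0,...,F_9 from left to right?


chi = sum (-1)^i * rank:
(-1)^0*57=57
(-1)^1*27=-27
(-1)^2*65=65
(-1)^3*61=-61
(-1)^4*66=66
(-1)^5*70=-70
(-1)^6*19=19
(-1)^7*13=-13
(-1)^8*43=43
(-1)^9*47=-47
chi=32


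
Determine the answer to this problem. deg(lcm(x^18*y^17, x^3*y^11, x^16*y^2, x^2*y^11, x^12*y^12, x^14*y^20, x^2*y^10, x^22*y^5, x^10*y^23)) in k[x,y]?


lcm = componentwise max:
x: max(18,3,16,2,12,14,2,22,10)=22
y: max(17,11,2,11,12,20,10,5,23)=23
Total=22+23=45


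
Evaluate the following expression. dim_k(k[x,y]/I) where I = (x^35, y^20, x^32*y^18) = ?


k[x,y]/I, I = (x^35, y^20, x^32*y^18)
Rect: 35x20=700. Corner: (35-32)x(20-18)=6.
dim = 700-6 = 694


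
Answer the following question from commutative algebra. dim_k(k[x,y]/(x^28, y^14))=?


Basis: x^i*y^j, i<28, j<14
28*14=392


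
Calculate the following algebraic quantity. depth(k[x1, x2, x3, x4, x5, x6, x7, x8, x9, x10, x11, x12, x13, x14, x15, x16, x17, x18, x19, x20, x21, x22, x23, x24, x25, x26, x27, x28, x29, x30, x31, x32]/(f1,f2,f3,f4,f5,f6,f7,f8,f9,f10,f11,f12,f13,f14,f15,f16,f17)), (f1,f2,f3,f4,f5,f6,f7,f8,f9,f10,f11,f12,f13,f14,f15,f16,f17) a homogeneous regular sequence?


depth(R)=32
depth(R/I)=32-17=15


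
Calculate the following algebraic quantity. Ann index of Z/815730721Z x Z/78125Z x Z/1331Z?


Exponent = lcm of the cyclic orders; pairwise coprime => product.
13^8*5^7*11^3=815730721*78125*1331=84823249191484375


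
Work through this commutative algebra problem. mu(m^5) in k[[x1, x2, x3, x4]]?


C(n+d-1,d)=C(8,5)=56


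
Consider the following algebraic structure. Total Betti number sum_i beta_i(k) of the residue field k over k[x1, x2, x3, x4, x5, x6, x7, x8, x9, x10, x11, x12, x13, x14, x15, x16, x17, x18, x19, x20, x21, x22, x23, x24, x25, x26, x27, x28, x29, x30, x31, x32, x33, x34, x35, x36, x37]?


Koszul resolution: beta_i(k)=C(n,i), n=37
sum_i C(37,i) = 2^37 = 137438953472


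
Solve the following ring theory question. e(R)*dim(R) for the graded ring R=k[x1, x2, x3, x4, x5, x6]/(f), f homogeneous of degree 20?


e(R)=deg(f)=20, dim(R)=6-1=5
e*dim=20*5=100


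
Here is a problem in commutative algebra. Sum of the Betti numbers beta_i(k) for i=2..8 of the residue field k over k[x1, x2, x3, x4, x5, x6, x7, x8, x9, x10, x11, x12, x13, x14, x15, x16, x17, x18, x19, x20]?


Koszul resolution: beta_i(k)=C(n,i), n=20
C(20,2)=190, C(20,3)=1140, C(20,4)=4845, C(20,5)=15504, C(20,6)=38760, C(20,7)=77520, C(20,8)=125970
Sum=263929


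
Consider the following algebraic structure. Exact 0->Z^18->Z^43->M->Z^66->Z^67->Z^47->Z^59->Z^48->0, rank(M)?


Alt sum=0:
(-1)^0*18 + (-1)^1*43 + (-1)^2*? + (-1)^3*66 + (-1)^4*67 + (-1)^5*47 + (-1)^6*59 + (-1)^7*48=0
rank(M)=60


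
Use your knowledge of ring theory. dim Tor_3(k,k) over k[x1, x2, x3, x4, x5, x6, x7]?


Koszul: C(n,i)=C(7,3)=35


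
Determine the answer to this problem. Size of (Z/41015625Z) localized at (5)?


5-primary part: 41015625=5^9*21
Size=5^9=1953125


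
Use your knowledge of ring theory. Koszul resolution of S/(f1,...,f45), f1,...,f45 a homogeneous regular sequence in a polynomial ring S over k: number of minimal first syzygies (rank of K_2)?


Regular sequence => Koszul complex is the minimal free resolution.
Syz_1 minimally generated by Koszul relations f_i*e_j - f_j*e_i (i<j): mu(Syz_1) = beta_2 = C(m,2) = m(m-1)/2
m=45
45*44/2 = 990


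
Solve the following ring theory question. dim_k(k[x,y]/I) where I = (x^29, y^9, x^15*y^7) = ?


k[x,y]/I, I = (x^29, y^9, x^15*y^7)
Rect: 29x9=261. Corner: (29-15)x(9-7)=28.
dim = 261-28 = 233


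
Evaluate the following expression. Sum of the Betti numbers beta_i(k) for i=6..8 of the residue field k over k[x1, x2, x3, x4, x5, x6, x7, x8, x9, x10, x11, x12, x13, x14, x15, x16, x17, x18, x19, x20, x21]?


Koszul resolution: beta_i(k)=C(n,i), n=21
C(21,6)=54264, C(21,7)=116280, C(21,8)=203490
Sum=374034


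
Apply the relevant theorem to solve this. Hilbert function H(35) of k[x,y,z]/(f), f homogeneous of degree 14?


C(37,2)-C(23,2)=666-253=413


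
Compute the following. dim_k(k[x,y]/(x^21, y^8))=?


Basis: x^i*y^j, i<21, j<8
21*8=168


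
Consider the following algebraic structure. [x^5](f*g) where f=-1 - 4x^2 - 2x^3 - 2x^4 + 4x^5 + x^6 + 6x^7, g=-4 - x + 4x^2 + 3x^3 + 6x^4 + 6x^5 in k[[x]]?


[x^5] = sum a_i*b_j, i+j=5
  -1*6=-6
  -4*3=-12
  -2*4=-8
  -2*-1=2
  4*-4=-16
Sum=-40


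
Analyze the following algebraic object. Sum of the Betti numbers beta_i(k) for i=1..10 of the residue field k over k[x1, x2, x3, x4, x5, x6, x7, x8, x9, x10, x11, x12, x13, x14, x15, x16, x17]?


Koszul resolution: beta_i(k)=C(n,i), n=17
C(17,1)=17, C(17,2)=136, C(17,3)=680, C(17,4)=2380, C(17,5)=6188, C(17,6)=12376, C(17,7)=19448, C(17,8)=24310, C(17,9)=24310, C(17,10)=19448
Sum=109293


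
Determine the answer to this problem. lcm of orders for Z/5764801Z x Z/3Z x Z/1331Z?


Exponent = lcm of the cyclic orders; pairwise coprime => product.
7^8*3^1*11^3=5764801*3*1331=23018850393


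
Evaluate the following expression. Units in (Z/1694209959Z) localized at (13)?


Local ring = Z/62748517Z.
phi(62748517) = 13^6*(13-1) = 57921708


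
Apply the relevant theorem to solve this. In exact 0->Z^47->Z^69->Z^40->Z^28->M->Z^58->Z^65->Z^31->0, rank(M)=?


Alt sum=0:
(-1)^0*47 + (-1)^1*69 + (-1)^2*40 + (-1)^3*28 + (-1)^4*? + (-1)^5*58 + (-1)^6*65 + (-1)^7*31=0
rank(M)=34
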